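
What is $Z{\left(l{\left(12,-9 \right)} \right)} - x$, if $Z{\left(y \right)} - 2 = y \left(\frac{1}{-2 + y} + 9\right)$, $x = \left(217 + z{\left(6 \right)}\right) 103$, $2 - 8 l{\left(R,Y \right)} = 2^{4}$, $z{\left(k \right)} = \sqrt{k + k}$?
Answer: $- \frac{1341857}{60} - 206 \sqrt{3} \approx -22721.0$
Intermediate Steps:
$z{\left(k \right)} = \sqrt{2} \sqrt{k}$ ($z{\left(k \right)} = \sqrt{2 k} = \sqrt{2} \sqrt{k}$)
$l{\left(R,Y \right)} = - \frac{7}{4}$ ($l{\left(R,Y \right)} = \frac{1}{4} - \frac{2^{4}}{8} = \frac{1}{4} - 2 = - \frac{7}{4}$)
$x = 22351 + 206 \sqrt{3}$ ($x = \left(217 + \sqrt{2} \sqrt{6}\right) 103 = \left(217 + 2 \sqrt{3}\right) 103 = 22351 + 206 \sqrt{3} \approx 22708.0$)
$Z{\left(y \right)} = 2 + y \left(9 + \frac{1}{-2 + y}\right)$ ($Z{\left(y \right)} = 2 + y \left(\frac{1}{-2 + y} + 9\right) = 2 + y \left(9 + \frac{1}{-2 + y}\right)$)
$Z{\left(l{\left(12,-9 \right)} \right)} - x = \frac{-4 - - \frac{105}{4} + 9 \left(- \frac{7}{4}\right)^{2}}{-2 - \frac{7}{4}} - \left(22351 + 206 \sqrt{3}\right) = \frac{-4 + \frac{105}{4} + 9 \cdot \frac{49}{16}}{- \frac{15}{4}} - \left(22351 + 206 \sqrt{3}\right) = - \frac{4 \left(-4 + \frac{105}{4} + \frac{441}{16}\right)}{15} - \left(22351 + 206 \sqrt{3}\right) = \left(- \frac{4}{15}\right) \frac{797}{16} - \left(22351 + 206 \sqrt{3}\right) = - \frac{797}{60} - \left(22351 + 206 \sqrt{3}\right) = - \frac{1341857}{60} - 206 \sqrt{3}$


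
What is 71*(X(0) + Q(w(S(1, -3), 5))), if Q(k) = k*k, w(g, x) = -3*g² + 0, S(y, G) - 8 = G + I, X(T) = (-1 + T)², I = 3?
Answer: 2617415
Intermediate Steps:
S(y, G) = 11 + G (S(y, G) = 8 + (G + 3) = 8 + (3 + G) = 11 + G)
w(g, x) = -3*g²
Q(k) = k²
71*(X(0) + Q(w(S(1, -3), 5))) = 71*((-1 + 0)² + (-3*(11 - 3)²)²) = 71*((-1)² + (-3*8²)²) = 71*(1 + (-3*64)²) = 71*(1 + (-192)²) = 71*(1 + 36864) = 71*36865 = 2617415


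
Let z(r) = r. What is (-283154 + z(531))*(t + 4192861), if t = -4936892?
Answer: 210280273313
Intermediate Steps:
(-283154 + z(531))*(t + 4192861) = (-283154 + 531)*(-4936892 + 4192861) = -282623*(-744031) = 210280273313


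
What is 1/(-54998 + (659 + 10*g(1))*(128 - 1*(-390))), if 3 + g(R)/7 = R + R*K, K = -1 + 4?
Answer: 1/322624 ≈ 3.0996e-6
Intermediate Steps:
K = 3
g(R) = -21 + 28*R (g(R) = -21 + 7*(R + R*3) = -21 + 7*(R + 3*R) = -21 + 7*(4*R) = -21 + 28*R)
1/(-54998 + (659 + 10*g(1))*(128 - 1*(-390))) = 1/(-54998 + (659 + 10*(-21 + 28*1))*(128 - 1*(-390))) = 1/(-54998 + (659 + 10*(-21 + 28))*(128 + 390)) = 1/(-54998 + (659 + 10*7)*518) = 1/(-54998 + (659 + 70)*518) = 1/(-54998 + 729*518) = 1/(-54998 + 377622) = 1/322624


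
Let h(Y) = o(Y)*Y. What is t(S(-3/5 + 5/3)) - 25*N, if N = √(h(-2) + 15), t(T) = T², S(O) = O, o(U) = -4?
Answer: 256/225 - 25*√23 ≈ -118.76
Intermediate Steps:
h(Y) = -4*Y
N = √23 (N = √(-4*(-2) + 15) = √(8 + 15) = √23 ≈ 4.7958)
t(S(-3/5 + 5/3)) - 25*N = (-3/5 + 5/3)² - 25*√23 = (-3*⅕ + 5*(⅓))² - 25*√23 = (-⅗ + 5/3)² - 25*√23 = (16/15)² - 25*√23 = 256/225 - 25*√23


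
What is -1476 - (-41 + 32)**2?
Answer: -1557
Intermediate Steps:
-1476 - (-41 + 32)**2 = -1476 - 1*(-9)**2 = -1476 - 1*81 = -1476 - 81 = -1557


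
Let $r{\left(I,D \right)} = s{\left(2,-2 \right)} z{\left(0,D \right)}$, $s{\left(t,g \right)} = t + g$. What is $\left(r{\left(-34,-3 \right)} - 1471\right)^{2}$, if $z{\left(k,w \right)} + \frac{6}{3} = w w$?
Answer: $2163841$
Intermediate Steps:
$s{\left(t,g \right)} = g + t$
$z{\left(k,w \right)} = -2 + w^{2}$ ($z{\left(k,w \right)} = -2 + w w = -2 + w^{2}$)
$r{\left(I,D \right)} = 0$ ($r{\left(I,D \right)} = \left(-2 + 2\right) \left(-2 + D^{2}\right) = 0 \left(-2 + D^{2}\right) = 0$)
$\left(r{\left(-34,-3 \right)} - 1471\right)^{2} = \left(0 - 1471\right)^{2} = \left(-1471\right)^{2} = 2163841$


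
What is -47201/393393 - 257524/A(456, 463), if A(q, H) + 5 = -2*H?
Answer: 1315119413/4756479 ≈ 276.49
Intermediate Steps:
A(q, H) = -5 - 2*H
-47201/393393 - 257524/A(456, 463) = -47201/393393 - 257524/(-5 - 2*463) = -47201*1/393393 - 257524/(-5 - 926) = -613/5109 - 257524/(-931) = -613/5109 - 257524*(-1/931) = -613/5109 + 257524/931 = 1315119413/4756479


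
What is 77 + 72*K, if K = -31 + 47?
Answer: 1229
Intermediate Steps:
K = 16
77 + 72*K = 77 + 72*16 = 77 + 1152 = 1229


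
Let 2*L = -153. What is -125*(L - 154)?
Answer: 57625/2 ≈ 28813.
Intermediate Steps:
L = -153/2 (L = (1/2)*(-153) = -153/2 ≈ -76.500)
-125*(L - 154) = -125*(-153/2 - 154) = -125*(-461/2) = 57625/2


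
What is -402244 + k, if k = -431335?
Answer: -833579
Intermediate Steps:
-402244 + k = -402244 - 431335 = -833579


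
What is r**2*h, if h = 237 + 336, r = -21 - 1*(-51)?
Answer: 515700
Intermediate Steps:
r = 30 (r = -21 + 51 = 30)
h = 573
r**2*h = 30**2*573 = 900*573 = 515700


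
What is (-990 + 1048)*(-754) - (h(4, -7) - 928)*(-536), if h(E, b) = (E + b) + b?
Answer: -546500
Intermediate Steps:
h(E, b) = E + 2*b
(-990 + 1048)*(-754) - (h(4, -7) - 928)*(-536) = (-990 + 1048)*(-754) - ((4 + 2*(-7)) - 928)*(-536) = 58*(-754) - ((4 - 14) - 928)*(-536) = -43732 - (-10 - 928)*(-536) = -43732 - (-938)*(-536) = -43732 - 1*502768 = -43732 - 502768 = -546500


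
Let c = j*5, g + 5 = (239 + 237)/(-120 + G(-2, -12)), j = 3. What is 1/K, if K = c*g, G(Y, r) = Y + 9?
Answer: -113/15615 ≈ -0.0072366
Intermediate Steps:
G(Y, r) = 9 + Y
g = -1041/113 (g = -5 + (239 + 237)/(-120 + (9 - 2)) = -5 + 476/(-120 + 7) = -5 + 476/(-113) = -5 + 476*(-1/113) = -5 - 476/113 = -1041/113 ≈ -9.2124)
c = 15 (c = 3*5 = 15)
K = -15615/113 (K = 15*(-1041/113) = -15615/113 ≈ -138.19)
1/K = 1/(-15615/113) = -113/15615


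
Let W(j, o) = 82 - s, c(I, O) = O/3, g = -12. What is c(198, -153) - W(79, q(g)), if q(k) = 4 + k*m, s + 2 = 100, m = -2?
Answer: -35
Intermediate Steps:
s = 98 (s = -2 + 100 = 98)
q(k) = 4 - 2*k (q(k) = 4 + k*(-2) = 4 - 2*k)
c(I, O) = O/3 (c(I, O) = O*(⅓) = O/3)
W(j, o) = -16 (W(j, o) = 82 - 1*98 = 82 - 98 = -16)
c(198, -153) - W(79, q(g)) = (⅓)*(-153) - 1*(-16) = -51 + 16 = -35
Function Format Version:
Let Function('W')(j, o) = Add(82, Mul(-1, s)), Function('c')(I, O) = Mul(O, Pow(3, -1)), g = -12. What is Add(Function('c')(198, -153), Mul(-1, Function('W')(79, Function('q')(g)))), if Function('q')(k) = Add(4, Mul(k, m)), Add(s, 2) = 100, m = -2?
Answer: -35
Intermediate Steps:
s = 98 (s = Add(-2, 100) = 98)
Function('q')(k) = Add(4, Mul(-2, k)) (Function('q')(k) = Add(4, Mul(k, -2)) = Add(4, Mul(-2, k)))
Function('c')(I, O) = Mul(Rational(1, 3), O) (Function('c')(I, O) = Mul(O, Rational(1, 3)) = Mul(Rational(1, 3), O))
Function('W')(j, o) = -16 (Function('W')(j, o) = Add(82, Mul(-1, 98)) = Add(82, -98) = -16)
Add(Function('c')(198, -153), Mul(-1, Function('W')(79, Function('q')(g)))) = Add(Mul(Rational(1, 3), -153), Mul(-1, -16)) = Add(-51, 16) = -35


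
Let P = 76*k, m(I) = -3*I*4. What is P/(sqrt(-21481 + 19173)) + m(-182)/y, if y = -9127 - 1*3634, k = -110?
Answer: -312/1823 + 4180*I*sqrt(577)/577 ≈ -0.17115 + 174.02*I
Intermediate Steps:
y = -12761 (y = -9127 - 3634 = -12761)
m(I) = -12*I
P = -8360 (P = 76*(-110) = -8360)
P/(sqrt(-21481 + 19173)) + m(-182)/y = -8360/sqrt(-21481 + 19173) - 12*(-182)/(-12761) = -8360*(-I*sqrt(577)/1154) + 2184*(-1/12761) = -8360*(-I*sqrt(577)/1154) - 312/1823 = -(-4180)*I*sqrt(577)/577 - 312/1823 = 4180*I*sqrt(577)/577 - 312/1823 = -312/1823 + 4180*I*sqrt(577)/577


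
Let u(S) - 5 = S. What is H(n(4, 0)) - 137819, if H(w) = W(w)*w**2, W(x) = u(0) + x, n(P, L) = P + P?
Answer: -136987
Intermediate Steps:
u(S) = 5 + S
n(P, L) = 2*P
W(x) = 5 + x (W(x) = (5 + 0) + x = 5 + x)
H(w) = w**2*(5 + w) (H(w) = (5 + w)*w**2 = w**2*(5 + w))
H(n(4, 0)) - 137819 = (2*4)**2*(5 + 2*4) - 137819 = 8**2*(5 + 8) - 137819 = 64*13 - 137819 = 832 - 137819 = -136987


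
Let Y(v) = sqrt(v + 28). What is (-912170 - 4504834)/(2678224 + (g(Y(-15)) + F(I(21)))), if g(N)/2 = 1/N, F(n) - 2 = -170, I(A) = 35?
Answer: -15715960069576/7769649267397 + 902834*sqrt(13)/7769649267397 ≈ -2.0227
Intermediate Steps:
F(n) = -168 (F(n) = 2 - 170 = -168)
Y(v) = sqrt(28 + v)
g(N) = 2/N
(-912170 - 4504834)/(2678224 + (g(Y(-15)) + F(I(21)))) = (-912170 - 4504834)/(2678224 + (2/(sqrt(28 - 15)) - 168)) = -5417004/(2678224 + (2/(sqrt(13)) - 168)) = -5417004/(2678224 + (2*(sqrt(13)/13) - 168)) = -5417004/(2678224 + (2*sqrt(13)/13 - 168)) = -5417004/(2678224 + (-168 + 2*sqrt(13)/13)) = -5417004/(2678056 + 2*sqrt(13)/13)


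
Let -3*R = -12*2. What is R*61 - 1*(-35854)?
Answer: 36342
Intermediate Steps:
R = 8 (R = -(-4)*2 = -1/3*(-24) = 8)
R*61 - 1*(-35854) = 8*61 - 1*(-35854) = 488 + 35854 = 36342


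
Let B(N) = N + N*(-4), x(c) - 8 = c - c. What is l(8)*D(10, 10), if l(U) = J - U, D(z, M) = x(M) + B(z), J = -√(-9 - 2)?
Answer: 176 + 22*I*√11 ≈ 176.0 + 72.966*I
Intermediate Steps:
x(c) = 8 (x(c) = 8 + (c - c) = 8 + 0 = 8)
B(N) = -3*N (B(N) = N - 4*N = -3*N)
J = -I*√11 (J = -√(-11) = -I*√11 ≈ -3.3166*I)
D(z, M) = 8 - 3*z
l(U) = -U - I*√11 (l(U) = -I*√11 - U = -U - I*√11)
l(8)*D(10, 10) = (-1*8 - I*√11)*(8 - 3*10) = (-8 - I*√11)*(8 - 30) = (-8 - I*√11)*(-22) = 176 + 22*I*√11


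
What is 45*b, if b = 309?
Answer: 13905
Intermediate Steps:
45*b = 45*309 = 13905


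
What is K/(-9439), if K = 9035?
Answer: -9035/9439 ≈ -0.95720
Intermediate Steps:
K/(-9439) = 9035/(-9439) = 9035*(-1/9439) = -9035/9439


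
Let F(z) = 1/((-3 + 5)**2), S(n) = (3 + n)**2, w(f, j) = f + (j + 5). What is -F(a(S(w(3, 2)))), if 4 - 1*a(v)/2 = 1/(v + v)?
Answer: -1/4 ≈ -0.25000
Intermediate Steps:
w(f, j) = 5 + f + j (w(f, j) = f + (5 + j) = 5 + f + j)
a(v) = 8 - 1/v (a(v) = 8 - 2/(v + v) = 8 - 2*1/(2*v) = 8 - 1/v)
F(z) = 1/4 (F(z) = 1/(2**2) = 1/4)
-F(a(S(w(3, 2)))) = -1*1/4 = -1/4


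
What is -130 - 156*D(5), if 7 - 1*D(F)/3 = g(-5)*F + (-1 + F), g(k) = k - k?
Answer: -1534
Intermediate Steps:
g(k) = 0
D(F) = 24 - 3*F (D(F) = 21 - 3*(0*F + (-1 + F)) = 21 - 3*(0 + (-1 + F)) = 21 - 3*(-1 + F) = 21 + (3 - 3*F) = 24 - 3*F)
-130 - 156*D(5) = -130 - 156*(24 - 3*5) = -130 - 156*(24 - 15) = -130 - 156*9 = -130 - 1404 = -1534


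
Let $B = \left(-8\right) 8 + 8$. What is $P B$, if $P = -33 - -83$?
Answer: $-2800$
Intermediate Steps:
$P = 50$ ($P = -33 + 83 = 50$)
$B = -56$ ($B = -64 + 8 = -56$)
$P B = 50 \left(-56\right) = -2800$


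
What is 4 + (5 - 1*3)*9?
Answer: 22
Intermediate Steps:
4 + (5 - 1*3)*9 = 4 + (5 - 3)*9 = 4 + 2*9 = 4 + 18 = 22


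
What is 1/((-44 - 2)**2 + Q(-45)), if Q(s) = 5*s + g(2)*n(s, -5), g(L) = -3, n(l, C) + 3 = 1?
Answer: 1/1897 ≈ 0.00052715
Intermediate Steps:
n(l, C) = -2 (n(l, C) = -3 + 1 = -2)
Q(s) = 6 + 5*s (Q(s) = 5*s - 3*(-2) = 5*s + 6 = 6 + 5*s)
1/((-44 - 2)**2 + Q(-45)) = 1/((-44 - 2)**2 + (6 + 5*(-45))) = 1/((-46)**2 + (6 - 225)) = 1/(2116 - 219) = 1/1897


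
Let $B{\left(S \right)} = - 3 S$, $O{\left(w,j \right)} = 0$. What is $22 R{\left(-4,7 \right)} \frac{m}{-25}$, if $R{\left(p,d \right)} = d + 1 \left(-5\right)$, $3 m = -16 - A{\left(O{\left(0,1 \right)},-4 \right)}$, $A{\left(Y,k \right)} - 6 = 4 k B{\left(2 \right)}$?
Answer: $\frac{5192}{75} \approx 69.227$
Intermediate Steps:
$A{\left(Y,k \right)} = 6 - 24 k$ ($A{\left(Y,k \right)} = 6 + 4 k \left(\left(-3\right) 2\right) = 6 + 4 k \left(-6\right) = 6 - 24 k$)
$m = - \frac{118}{3}$ ($m = \frac{-16 - \left(6 - -96\right)}{3} = \frac{-16 - \left(6 + 96\right)}{3} = \frac{-16 - 102}{3} = \frac{1}{3} \left(-118\right) = - \frac{118}{3} \approx -39.333$)
$R{\left(p,d \right)} = -5 + d$ ($R{\left(p,d \right)} = d - 5 = -5 + d$)
$22 R{\left(-4,7 \right)} \frac{m}{-25} = 22 \left(-5 + 7\right) \left(- \frac{118}{3 \left(-25\right)}\right) = 22 \cdot 2 \left(\left(- \frac{118}{3}\right) \left(- \frac{1}{25}\right)\right) = 44 \cdot \frac{118}{75} = \frac{5192}{75}$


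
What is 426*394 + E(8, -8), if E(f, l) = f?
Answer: 167852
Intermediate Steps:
426*394 + E(8, -8) = 426*394 + 8 = 167844 + 8 = 167852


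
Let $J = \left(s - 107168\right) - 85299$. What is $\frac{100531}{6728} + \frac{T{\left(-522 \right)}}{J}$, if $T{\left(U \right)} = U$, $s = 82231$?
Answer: $\frac{2771411833}{185416952} \approx 14.947$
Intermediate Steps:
$J = -110236$ ($J = \left(82231 - 107168\right) - 85299 = -24937 - 85299 = -110236$)
$\frac{100531}{6728} + \frac{T{\left(-522 \right)}}{J} = \frac{100531}{6728} - \frac{522}{-110236} = 100531 \cdot \frac{1}{6728} - - \frac{261}{55118} = \frac{100531}{6728} + \frac{261}{55118} = \frac{2771411833}{185416952}$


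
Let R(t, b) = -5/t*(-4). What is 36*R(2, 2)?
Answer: 360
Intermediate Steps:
R(t, b) = 20/t
36*R(2, 2) = 36*(20/2) = 36*(20*(1/2)) = 36*10 = 360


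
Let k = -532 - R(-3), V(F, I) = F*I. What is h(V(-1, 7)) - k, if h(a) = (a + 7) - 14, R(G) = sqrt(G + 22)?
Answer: 518 + sqrt(19) ≈ 522.36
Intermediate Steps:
R(G) = sqrt(22 + G)
h(a) = -7 + a (h(a) = (7 + a) - 14 = -7 + a)
k = -532 - sqrt(19) (k = -532 - sqrt(22 - 3) = -532 - sqrt(19) ≈ -536.36)
h(V(-1, 7)) - k = (-7 - 1*7) - (-532 - sqrt(19)) = (-7 - 7) + (532 + sqrt(19)) = -14 + (532 + sqrt(19)) = 518 + sqrt(19)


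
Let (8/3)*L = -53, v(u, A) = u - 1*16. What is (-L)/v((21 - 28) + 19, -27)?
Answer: -159/32 ≈ -4.9688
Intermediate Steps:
v(u, A) = -16 + u (v(u, A) = u - 16 = -16 + u)
L = -159/8 (L = (3/8)*(-53) = -159/8 ≈ -19.875)
(-L)/v((21 - 28) + 19, -27) = (-1*(-159/8))/(-16 + ((21 - 28) + 19)) = 159/(8*(-16 + (-7 + 19))) = 159/(8*(-16 + 12)) = (159/8)/(-4) = (159/8)*(-¼) = -159/32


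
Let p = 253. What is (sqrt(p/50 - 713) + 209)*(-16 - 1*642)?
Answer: -137522 - 2961*I*sqrt(874)/5 ≈ -1.3752e+5 - 17508.0*I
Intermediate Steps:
(sqrt(p/50 - 713) + 209)*(-16 - 1*642) = (sqrt(253/50 - 713) + 209)*(-16 - 1*642) = (sqrt(253*(1/50) - 713) + 209)*(-16 - 642) = (sqrt(253/50 - 713) + 209)*(-658) = (sqrt(-35397/50) + 209)*(-658) = (9*I*sqrt(874)/10 + 209)*(-658) = (209 + 9*I*sqrt(874)/10)*(-658) = -137522 - 2961*I*sqrt(874)/5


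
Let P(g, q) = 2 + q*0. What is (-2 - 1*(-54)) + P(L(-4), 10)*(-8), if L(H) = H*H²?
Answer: 36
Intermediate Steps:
L(H) = H³
P(g, q) = 2 (P(g, q) = 2 + 0 = 2)
(-2 - 1*(-54)) + P(L(-4), 10)*(-8) = (-2 - 1*(-54)) + 2*(-8) = (-2 + 54) - 16 = 52 - 16 = 36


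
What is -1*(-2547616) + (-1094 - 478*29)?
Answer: 2532660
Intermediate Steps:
-1*(-2547616) + (-1094 - 478*29) = 2547616 + (-1094 - 13862) = 2547616 - 14956 = 2532660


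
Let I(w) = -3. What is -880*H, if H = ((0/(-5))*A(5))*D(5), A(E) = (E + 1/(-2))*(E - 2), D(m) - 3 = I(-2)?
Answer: 0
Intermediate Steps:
D(m) = 0 (D(m) = 3 - 3 = 0)
A(E) = (-2 + E)*(-½ + E) (A(E) = (E + 1*(-½))*(-2 + E) = (E - ½)*(-2 + E) = (-½ + E)*(-2 + E) = (-2 + E)*(-½ + E))
H = 0 (H = ((0/(-5))*(1 + 5² - 5/2*5))*0 = ((0*(-⅕))*(1 + 25 - 25/2))*0 = (0*(27/2))*0 = 0*0 = 0)
-880*H = -880*0 = 0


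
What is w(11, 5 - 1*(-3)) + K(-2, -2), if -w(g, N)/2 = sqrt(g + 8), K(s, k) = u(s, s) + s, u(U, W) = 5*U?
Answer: -12 - 2*sqrt(19) ≈ -20.718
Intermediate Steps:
K(s, k) = 6*s (K(s, k) = 5*s + s = 6*s)
w(g, N) = -2*sqrt(8 + g) (w(g, N) = -2*sqrt(g + 8) = -2*sqrt(8 + g))
w(11, 5 - 1*(-3)) + K(-2, -2) = -2*sqrt(8 + 11) + 6*(-2) = -2*sqrt(19) - 12 = -12 - 2*sqrt(19)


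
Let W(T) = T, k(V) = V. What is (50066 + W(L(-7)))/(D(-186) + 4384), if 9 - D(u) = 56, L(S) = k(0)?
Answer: 50066/4337 ≈ 11.544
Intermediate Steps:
L(S) = 0
D(u) = -47 (D(u) = 9 - 1*56 = 9 - 56 = -47)
(50066 + W(L(-7)))/(D(-186) + 4384) = (50066 + 0)/(-47 + 4384) = 50066/4337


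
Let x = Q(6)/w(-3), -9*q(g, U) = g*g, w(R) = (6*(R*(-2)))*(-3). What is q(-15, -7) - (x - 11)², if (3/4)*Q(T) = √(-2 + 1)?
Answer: -957905/6561 - 22*I/81 ≈ -146.0 - 0.27161*I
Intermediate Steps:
Q(T) = 4*I/3 (Q(T) = 4*√(-2 + 1)/3 = 4*√(-1)/3 = 4*I/3)
w(R) = 36*R (w(R) = (6*(-2*R))*(-3) = -12*R*(-3) = 36*R)
q(g, U) = -g²/9 (q(g, U) = -g*g/9 = -g²/9)
x = -I/81 (x = (4*I/3)/((36*(-3))) = (4*I/3)/(-108) = (4*I/3)*(-1/108) = -I/81 ≈ -0.012346*I)
q(-15, -7) - (x - 11)² = -⅑*(-15)² - (-I/81 - 11)² = -⅑*225 - (-11 - I/81)² = -25 - (-11 - I/81)²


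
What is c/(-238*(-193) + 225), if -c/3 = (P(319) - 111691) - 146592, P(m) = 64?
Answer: 774657/46159 ≈ 16.782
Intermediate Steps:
c = 774657 (c = -3*((64 - 111691) - 146592) = -3*(-111627 - 146592) = -3*(-258219) = 774657)
c/(-238*(-193) + 225) = 774657/(-238*(-193) + 225) = 774657/(45934 + 225) = 774657/46159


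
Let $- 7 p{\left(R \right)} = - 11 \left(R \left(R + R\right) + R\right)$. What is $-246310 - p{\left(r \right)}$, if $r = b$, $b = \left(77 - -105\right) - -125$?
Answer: $- \frac{3801025}{7} \approx -5.43 \cdot 10^{5}$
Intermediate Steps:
$b = 307$ ($b = \left(77 + 105\right) + 125 = 182 + 125 = 307$)
$r = 307$
$p{\left(R \right)} = \frac{11 R}{7} + \frac{22 R^{2}}{7}$ ($p{\left(R \right)} = - \frac{\left(-11\right) \left(R \left(R + R\right) + R\right)}{7} = - \frac{\left(-11\right) \left(R 2 R + R\right)}{7} = - \frac{\left(-11\right) \left(2 R^{2} + R\right)}{7} = - \frac{\left(-11\right) \left(R + 2 R^{2}\right)}{7} = - \frac{- 22 R^{2} - 11 R}{7} = \frac{11 R}{7} + \frac{22 R^{2}}{7}$)
$-246310 - p{\left(r \right)} = -246310 - \frac{11}{7} \cdot 307 \left(1 + 2 \cdot 307\right) = -246310 - \frac{11}{7} \cdot 307 \left(1 + 614\right) = -246310 - \frac{11}{7} \cdot 307 \cdot 615 = -246310 - \frac{2076855}{7} = - \frac{3801025}{7}$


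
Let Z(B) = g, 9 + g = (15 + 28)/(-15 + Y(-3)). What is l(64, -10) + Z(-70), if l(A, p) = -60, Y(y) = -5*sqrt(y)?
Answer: (-345*sqrt(3) + 1078*I)/(5*(sqrt(3) - 3*I)) ≈ -71.15 + 1.2413*I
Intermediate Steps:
g = -9 + 43/(-15 - 5*I*sqrt(3)) (g = -9 + (15 + 28)/(-15 - 5*I*sqrt(3)) = -9 + 43/(-15 - 5*I*sqrt(3)) ≈ -11.15 + 1.2413*I)
Z(B) = (-45*sqrt(3) + 178*I)/(5*(sqrt(3) - 3*I))
l(64, -10) + Z(-70) = -60 + (-45*sqrt(3) + 178*I)/(5*(sqrt(3) - 3*I))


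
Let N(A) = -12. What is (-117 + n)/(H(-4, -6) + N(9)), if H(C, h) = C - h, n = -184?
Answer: 301/10 ≈ 30.100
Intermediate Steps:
(-117 + n)/(H(-4, -6) + N(9)) = (-117 - 184)/((-4 - 1*(-6)) - 12) = -301/((-4 + 6) - 12) = -301/(2 - 12) = -301/(-10) = -301*(-⅒) = 301/10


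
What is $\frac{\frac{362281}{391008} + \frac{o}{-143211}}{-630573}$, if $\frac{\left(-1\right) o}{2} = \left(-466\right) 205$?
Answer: $\frac{7607788063}{11769991163997408} \approx 6.4637 \cdot 10^{-7}$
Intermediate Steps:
$o = 191060$ ($o = - 2 \left(\left(-466\right) 205\right) = \left(-2\right) \left(-95530\right) = 191060$)
$\frac{\frac{362281}{391008} + \frac{o}{-143211}}{-630573} = \frac{\frac{362281}{391008} + \frac{191060}{-143211}}{-630573} = \left(362281 \cdot \frac{1}{391008} + 191060 \left(- \frac{1}{143211}\right)\right) \left(- \frac{1}{630573}\right) = \left(\frac{362281}{391008} - \frac{191060}{143211}\right) \left(- \frac{1}{630573}\right) = \left(- \frac{7607788063}{18665548896}\right) \left(- \frac{1}{630573}\right) = \frac{7607788063}{11769991163997408}$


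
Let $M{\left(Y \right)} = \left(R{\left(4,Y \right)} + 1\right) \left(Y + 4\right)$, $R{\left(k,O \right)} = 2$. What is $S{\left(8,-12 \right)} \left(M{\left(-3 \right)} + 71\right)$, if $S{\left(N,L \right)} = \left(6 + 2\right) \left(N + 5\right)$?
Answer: $7696$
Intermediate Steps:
$S{\left(N,L \right)} = 40 + 8 N$ ($S{\left(N,L \right)} = 8 \left(5 + N\right) = 40 + 8 N$)
$M{\left(Y \right)} = 12 + 3 Y$ ($M{\left(Y \right)} = \left(2 + 1\right) \left(Y + 4\right) = 3 \left(4 + Y\right) = 12 + 3 Y$)
$S{\left(8,-12 \right)} \left(M{\left(-3 \right)} + 71\right) = \left(40 + 8 \cdot 8\right) \left(\left(12 + 3 \left(-3\right)\right) + 71\right) = \left(40 + 64\right) \left(\left(12 - 9\right) + 71\right) = 104 \left(3 + 71\right) = 104 \cdot 74 = 7696$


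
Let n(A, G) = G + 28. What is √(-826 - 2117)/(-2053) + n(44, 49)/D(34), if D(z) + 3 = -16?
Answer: -77/19 - 3*I*√327/2053 ≈ -4.0526 - 0.026424*I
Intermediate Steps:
D(z) = -19 (D(z) = -3 - 16 = -19)
n(A, G) = 28 + G
√(-826 - 2117)/(-2053) + n(44, 49)/D(34) = √(-826 - 2117)/(-2053) + (28 + 49)/(-19) = √(-2943)*(-1/2053) + 77*(-1/19) = (3*I*√327)*(-1/2053) - 77/19 = -3*I*√327/2053 - 77/19 = -77/19 - 3*I*√327/2053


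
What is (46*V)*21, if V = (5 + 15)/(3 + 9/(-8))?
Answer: 10304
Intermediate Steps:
V = 32/3 (V = 20/(3 + 9*(-⅛)) = 20/(3 - 9/8) = 20/(15/8) = 20*(8/15) = 32/3 ≈ 10.667)
(46*V)*21 = (46*(32/3))*21 = (1472/3)*21 = 10304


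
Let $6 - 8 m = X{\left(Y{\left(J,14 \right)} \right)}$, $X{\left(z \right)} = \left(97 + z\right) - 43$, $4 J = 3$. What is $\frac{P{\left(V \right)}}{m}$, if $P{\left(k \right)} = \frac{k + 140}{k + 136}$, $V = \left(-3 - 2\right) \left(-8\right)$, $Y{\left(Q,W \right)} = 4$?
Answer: $- \frac{45}{286} \approx -0.15734$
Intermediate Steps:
$J = \frac{3}{4}$ ($J = \frac{1}{4} \cdot 3 = \frac{3}{4} \approx 0.75$)
$V = 40$ ($V = \left(-5\right) \left(-8\right) = 40$)
$X{\left(z \right)} = 54 + z$
$m = - \frac{13}{2}$ ($m = \frac{3}{4} - \frac{54 + 4}{8} = \frac{3}{4} - \frac{29}{4} = - \frac{13}{2} \approx -6.5$)
$P{\left(k \right)} = \frac{140 + k}{136 + k}$
$\frac{P{\left(V \right)}}{m} = \frac{\frac{1}{136 + 40} \left(140 + 40\right)}{- \frac{13}{2}} = \frac{1}{176} \cdot 180 \left(- \frac{2}{13}\right) = \frac{45}{44} \left(- \frac{2}{13}\right) = - \frac{45}{286}$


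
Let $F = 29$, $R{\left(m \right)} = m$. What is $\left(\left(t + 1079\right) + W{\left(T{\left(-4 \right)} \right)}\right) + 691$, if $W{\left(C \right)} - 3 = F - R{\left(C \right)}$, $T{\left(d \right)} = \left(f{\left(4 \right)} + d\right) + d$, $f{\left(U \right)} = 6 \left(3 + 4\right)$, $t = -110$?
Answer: $1658$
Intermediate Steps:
$f{\left(U \right)} = 42$ ($f{\left(U \right)} = 6 \cdot 7 = 42$)
$T{\left(d \right)} = 42 + 2 d$ ($T{\left(d \right)} = \left(42 + d\right) + d = 42 + 2 d$)
$W{\left(C \right)} = 32 - C$ ($W{\left(C \right)} = 3 - \left(-29 + C\right) = 32 - C$)
$\left(\left(t + 1079\right) + W{\left(T{\left(-4 \right)} \right)}\right) + 691 = \left(\left(-110 + 1079\right) + \left(32 - \left(42 + 2 \left(-4\right)\right)\right)\right) + 691 = \left(969 + \left(32 - \left(42 - 8\right)\right)\right) + 691 = \left(969 + \left(32 - 34\right)\right) + 691 = \left(969 - 2\right) + 691 = 967 + 691 = 1658$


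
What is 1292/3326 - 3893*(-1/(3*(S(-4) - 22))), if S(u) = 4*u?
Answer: -6400415/189582 ≈ -33.761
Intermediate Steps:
1292/3326 - 3893*(-1/(3*(S(-4) - 22))) = 1292/3326 - 3893*(-1/(3*(4*(-4) - 22))) = 1292*(1/3326) - 3893*(-1/(3*(-16 - 22))) = 646/1663 - 3893/((-3*(-38))) = 646/1663 - 3893/114 = -6400415/189582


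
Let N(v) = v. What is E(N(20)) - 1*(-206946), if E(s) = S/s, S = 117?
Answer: 4139037/20 ≈ 2.0695e+5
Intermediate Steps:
E(s) = 117/s
E(N(20)) - 1*(-206946) = 117/20 - 1*(-206946) = 117*(1/20) + 206946 = 117/20 + 206946 = 4139037/20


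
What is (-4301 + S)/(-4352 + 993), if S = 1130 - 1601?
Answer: 4772/3359 ≈ 1.4207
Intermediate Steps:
S = -471
(-4301 + S)/(-4352 + 993) = (-4301 - 471)/(-4352 + 993) = -4772/(-3359) = -4772*(-1/3359) = 4772/3359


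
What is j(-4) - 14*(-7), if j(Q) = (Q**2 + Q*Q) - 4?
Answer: 126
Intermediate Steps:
j(Q) = -4 + 2*Q**2 (j(Q) = (Q**2 + Q**2) - 4 = 2*Q**2 - 4 = -4 + 2*Q**2)
j(-4) - 14*(-7) = (-4 + 2*(-4)**2) - 14*(-7) = (-4 + 2*16) + 98 = (-4 + 32) + 98 = 28 + 98 = 126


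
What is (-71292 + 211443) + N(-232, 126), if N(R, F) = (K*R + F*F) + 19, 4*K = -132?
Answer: 163702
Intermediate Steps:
K = -33 (K = (¼)*(-132) = -33)
N(R, F) = 19 + F² - 33*R (N(R, F) = (-33*R + F*F) + 19 = (-33*R + F²) + 19 = (F² - 33*R) + 19 = 19 + F² - 33*R)
(-71292 + 211443) + N(-232, 126) = (-71292 + 211443) + (19 + 126² - 33*(-232)) = 140151 + (19 + 15876 + 7656) = 140151 + 23551 = 163702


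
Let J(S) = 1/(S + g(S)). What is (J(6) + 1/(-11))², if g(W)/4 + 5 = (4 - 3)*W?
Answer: 1/12100 ≈ 8.2645e-5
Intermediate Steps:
g(W) = -20 + 4*W (g(W) = -20 + 4*((4 - 3)*W) = -20 + 4*(1*W) = -20 + 4*W)
J(S) = 1/(-20 + 5*S) (J(S) = 1/(S + (-20 + 4*S)) = 1/(-20 + 5*S))
(J(6) + 1/(-11))² = (1/(5*(-4 + 6)) + 1/(-11))² = ((⅕)/2 - 1/11)² = ((⅕)*(½) - 1/11)² = (⅒ - 1/11)² = (1/110)² = 1/12100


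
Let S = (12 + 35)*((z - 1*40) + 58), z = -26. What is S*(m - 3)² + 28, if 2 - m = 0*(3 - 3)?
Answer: -348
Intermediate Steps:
m = 2 (m = 2 - 0*(3 - 3) = 2 - 0*0 = 2 - 1*0 = 2 + 0 = 2)
S = -376 (S = (12 + 35)*((-26 - 1*40) + 58) = 47*((-26 - 40) + 58) = 47*(-66 + 58) = 47*(-8) = -376)
S*(m - 3)² + 28 = -376*(2 - 3)² + 28 = -376*(-1)² + 28 = -376*1 + 28 = -376 + 28 = -348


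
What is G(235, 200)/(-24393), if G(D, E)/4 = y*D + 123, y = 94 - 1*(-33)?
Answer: -119872/24393 ≈ -4.9142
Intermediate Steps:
y = 127 (y = 94 + 33 = 127)
G(D, E) = 492 + 508*D (G(D, E) = 4*(127*D + 123) = 4*(123 + 127*D) = 492 + 508*D)
G(235, 200)/(-24393) = (492 + 508*235)/(-24393) = (492 + 119380)*(-1/24393) = 119872*(-1/24393) = -119872/24393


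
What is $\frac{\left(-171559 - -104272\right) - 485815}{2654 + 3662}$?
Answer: $- \frac{276551}{3158} \approx -87.572$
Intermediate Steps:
$\frac{\left(-171559 - -104272\right) - 485815}{2654 + 3662} = \frac{\left(-171559 + 104272\right) - 485815}{6316} = \left(-67287 - 485815\right) \frac{1}{6316} = \left(-553102\right) \frac{1}{6316} = - \frac{276551}{3158}$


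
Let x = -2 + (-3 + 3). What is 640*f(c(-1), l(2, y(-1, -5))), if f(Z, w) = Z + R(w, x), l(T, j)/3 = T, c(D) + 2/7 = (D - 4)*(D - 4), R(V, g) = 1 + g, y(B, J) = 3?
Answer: 106240/7 ≈ 15177.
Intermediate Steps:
x = -2 (x = -2 + 0 = -2)
c(D) = -2/7 + (-4 + D)**2 (c(D) = -2/7 + (D - 4)*(D - 4) = -2/7 + (-4 + D)*(-4 + D) = -2/7 + (-4 + D)**2)
l(T, j) = 3*T
f(Z, w) = -1 + Z (f(Z, w) = Z + (1 - 2) = Z - 1 = -1 + Z)
640*f(c(-1), l(2, y(-1, -5))) = 640*(-1 + (-2/7 + (-4 - 1)**2)) = 640*(-1 + (-2/7 + (-5)**2)) = 640*(-1 + (-2/7 + 25)) = 640*(-1 + 173/7) = 640*(166/7) = 106240/7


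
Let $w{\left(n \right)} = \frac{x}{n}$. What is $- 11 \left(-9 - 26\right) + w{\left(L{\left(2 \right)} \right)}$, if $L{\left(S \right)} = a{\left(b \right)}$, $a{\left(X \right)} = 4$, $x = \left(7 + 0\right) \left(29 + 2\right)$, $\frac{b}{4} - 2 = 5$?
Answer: $\frac{1757}{4} \approx 439.25$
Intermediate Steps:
$b = 28$ ($b = 8 + 4 \cdot 5 = 8 + 20 = 28$)
$x = 217$ ($x = 7 \cdot 31 = 217$)
$L{\left(S \right)} = 4$
$w{\left(n \right)} = \frac{217}{n}$
$- 11 \left(-9 - 26\right) + w{\left(L{\left(2 \right)} \right)} = - 11 \left(-9 - 26\right) + \frac{217}{4} = \left(-11\right) \left(-35\right) + 217 \cdot \frac{1}{4} = 385 + \frac{217}{4} = \frac{1757}{4}$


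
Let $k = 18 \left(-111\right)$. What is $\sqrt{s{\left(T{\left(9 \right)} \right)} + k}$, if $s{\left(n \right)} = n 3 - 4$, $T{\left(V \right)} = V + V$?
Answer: $2 i \sqrt{487} \approx 44.136 i$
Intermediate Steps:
$T{\left(V \right)} = 2 V$
$k = -1998$
$s{\left(n \right)} = -4 + 3 n$ ($s{\left(n \right)} = 3 n - 4 = -4 + 3 n$)
$\sqrt{s{\left(T{\left(9 \right)} \right)} + k} = \sqrt{\left(-4 + 3 \cdot 2 \cdot 9\right) - 1998} = \sqrt{\left(-4 + 3 \cdot 18\right) - 1998} = \sqrt{\left(-4 + 54\right) - 1998} = \sqrt{50 - 1998} = \sqrt{-1948} = 2 i \sqrt{487}$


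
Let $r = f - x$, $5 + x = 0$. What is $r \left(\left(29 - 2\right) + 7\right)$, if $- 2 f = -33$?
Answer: $731$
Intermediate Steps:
$f = \frac{33}{2}$ ($f = \left(- \frac{1}{2}\right) \left(-33\right) = \frac{33}{2} \approx 16.5$)
$x = -5$ ($x = -5 + 0 = -5$)
$r = \frac{43}{2}$ ($r = \frac{33}{2} - -5 = \frac{33}{2} + 5 = \frac{43}{2} \approx 21.5$)
$r \left(\left(29 - 2\right) + 7\right) = \frac{43 \left(\left(29 - 2\right) + 7\right)}{2} = \frac{43 \left(27 + 7\right)}{2} = \frac{43}{2} \cdot 34 = 731$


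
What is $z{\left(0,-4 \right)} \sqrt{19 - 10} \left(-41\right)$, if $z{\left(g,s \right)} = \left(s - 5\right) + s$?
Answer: $1599$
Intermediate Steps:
$z{\left(g,s \right)} = -5 + 2 s$ ($z{\left(g,s \right)} = \left(-5 + s\right) + s = -5 + 2 s$)
$z{\left(0,-4 \right)} \sqrt{19 - 10} \left(-41\right) = \left(-5 + 2 \left(-4\right)\right) \sqrt{19 - 10} \left(-41\right) = \left(-5 - 8\right) \sqrt{9} \left(-41\right) = \left(-13\right) 3 \left(-41\right) = \left(-39\right) \left(-41\right) = 1599$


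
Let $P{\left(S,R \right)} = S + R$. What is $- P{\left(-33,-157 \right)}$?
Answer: $190$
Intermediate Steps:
$P{\left(S,R \right)} = R + S$
$- P{\left(-33,-157 \right)} = - (-157 - 33) = \left(-1\right) \left(-190\right) = 190$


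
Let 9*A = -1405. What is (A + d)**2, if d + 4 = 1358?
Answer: 116229961/81 ≈ 1.4349e+6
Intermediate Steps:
d = 1354 (d = -4 + 1358 = 1354)
A = -1405/9 (A = (1/9)*(-1405) = -1405/9 ≈ -156.11)
(A + d)**2 = (-1405/9 + 1354)**2 = (10781/9)**2 = 116229961/81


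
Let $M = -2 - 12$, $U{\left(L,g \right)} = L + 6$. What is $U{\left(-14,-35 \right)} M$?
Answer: $112$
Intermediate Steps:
$U{\left(L,g \right)} = 6 + L$
$M = -14$ ($M = -2 - 12 = -14$)
$U{\left(-14,-35 \right)} M = \left(6 - 14\right) \left(-14\right) = \left(-8\right) \left(-14\right) = 112$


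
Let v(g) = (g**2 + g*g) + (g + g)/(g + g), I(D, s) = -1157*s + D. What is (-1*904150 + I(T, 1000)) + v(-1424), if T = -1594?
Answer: 1992809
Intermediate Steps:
I(D, s) = D - 1157*s
v(g) = 1 + 2*g**2 (v(g) = (g**2 + g**2) + (2*g)/((2*g)) = 2*g**2 + (2*g)*(1/(2*g)) = 2*g**2 + 1 = 1 + 2*g**2)
(-1*904150 + I(T, 1000)) + v(-1424) = (-1*904150 + (-1594 - 1157*1000)) + (1 + 2*(-1424)**2) = (-904150 + (-1594 - 1157000)) + (1 + 2*2027776) = (-904150 - 1158594) + (1 + 4055552) = -2062744 + 4055553 = 1992809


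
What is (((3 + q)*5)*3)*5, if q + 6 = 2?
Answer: -75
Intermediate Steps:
q = -4 (q = -6 + 2 = -4)
(((3 + q)*5)*3)*5 = (((3 - 4)*5)*3)*5 = (-1*5*3)*5 = -5*3*5 = -15*5 = -75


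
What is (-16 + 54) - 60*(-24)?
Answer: 1478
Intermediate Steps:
(-16 + 54) - 60*(-24) = 38 + 1440 = 1478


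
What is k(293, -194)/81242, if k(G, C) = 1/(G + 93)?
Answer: 1/31359412 ≈ 3.1888e-8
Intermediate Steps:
k(G, C) = 1/(93 + G)
k(293, -194)/81242 = 1/((93 + 293)*81242) = (1/81242)/386 = (1/386)*(1/81242) = 1/31359412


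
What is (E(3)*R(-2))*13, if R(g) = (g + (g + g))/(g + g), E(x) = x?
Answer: 117/2 ≈ 58.500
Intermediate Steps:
R(g) = 3/2 (R(g) = (g + 2*g)/((2*g)) = (3*g)*(1/(2*g)) = 3/2)
(E(3)*R(-2))*13 = (3*(3/2))*13 = (9/2)*13 = 117/2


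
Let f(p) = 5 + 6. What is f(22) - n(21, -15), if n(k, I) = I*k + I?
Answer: 341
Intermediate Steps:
f(p) = 11
n(k, I) = I + I*k
f(22) - n(21, -15) = 11 - (-15)*(1 + 21) = 11 - (-15)*22 = 11 - 1*(-330) = 11 + 330 = 341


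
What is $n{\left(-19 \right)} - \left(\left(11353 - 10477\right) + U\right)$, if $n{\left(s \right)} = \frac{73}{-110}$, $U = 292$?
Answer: $- \frac{128553}{110} \approx -1168.7$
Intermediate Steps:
$n{\left(s \right)} = - \frac{73}{110}$ ($n{\left(s \right)} = 73 \left(- \frac{1}{110}\right) = - \frac{73}{110}$)
$n{\left(-19 \right)} - \left(\left(11353 - 10477\right) + U\right) = - \frac{73}{110} - \left(\left(11353 - 10477\right) + 292\right) = - \frac{73}{110} - \left(876 + 292\right) = - \frac{73}{110} - 1168 = - \frac{128553}{110}$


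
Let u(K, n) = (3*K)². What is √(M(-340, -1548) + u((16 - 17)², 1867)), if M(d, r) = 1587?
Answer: 2*√399 ≈ 39.950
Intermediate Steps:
u(K, n) = 9*K²
√(M(-340, -1548) + u((16 - 17)², 1867)) = √(1587 + 9*((16 - 17)²)²) = √(1587 + 9*((-1)²)²) = √(1587 + 9*1²) = √(1587 + 9*1) = √(1587 + 9) = √1596 = 2*√399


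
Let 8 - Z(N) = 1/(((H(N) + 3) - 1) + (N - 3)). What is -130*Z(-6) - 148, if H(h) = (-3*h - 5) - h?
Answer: -7063/6 ≈ -1177.2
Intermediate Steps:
H(h) = -5 - 4*h (H(h) = (-5 - 3*h) - h = -5 - 4*h)
Z(N) = 8 - 1/(-6 - 3*N) (Z(N) = 8 - 1/((((-5 - 4*N) + 3) - 1) + (N - 3)) = 8 - 1/(((-2 - 4*N) - 1) + (-3 + N)) = 8 - 1/((-3 - 4*N) + (-3 + N)) = 8 - 1/(-6 - 3*N))
-130*Z(-6) - 148 = -130*(49 + 24*(-6))/(3*(2 - 6)) - 148 = -130*(49 - 144)/(3*(-4)) - 148 = -130*(-1)*(-95)/(3*4) - 148 = -130*95/12 - 148 = -6175/6 - 148 = -7063/6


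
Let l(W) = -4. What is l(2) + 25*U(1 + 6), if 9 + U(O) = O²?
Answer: 996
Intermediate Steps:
U(O) = -9 + O²
l(2) + 25*U(1 + 6) = -4 + 25*(-9 + (1 + 6)²) = -4 + 25*(-9 + 7²) = -4 + 25*(-9 + 49) = -4 + 25*40 = -4 + 1000 = 996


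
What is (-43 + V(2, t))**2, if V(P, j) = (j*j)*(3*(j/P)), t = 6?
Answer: 78961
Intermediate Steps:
V(P, j) = 3*j**3/P (V(P, j) = j**2*(3*j/P) = 3*j**3/P)
(-43 + V(2, t))**2 = (-43 + 3*6**3/2)**2 = (-43 + 3*(1/2)*216)**2 = (-43 + 324)**2 = 281**2 = 78961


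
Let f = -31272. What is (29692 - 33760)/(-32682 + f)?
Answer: 226/3553 ≈ 0.063608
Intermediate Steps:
(29692 - 33760)/(-32682 + f) = (29692 - 33760)/(-32682 - 31272) = -4068/(-63954) = -4068*(-1/63954) = 226/3553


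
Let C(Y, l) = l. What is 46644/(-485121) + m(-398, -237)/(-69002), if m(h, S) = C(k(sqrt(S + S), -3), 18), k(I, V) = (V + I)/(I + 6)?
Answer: -41375147/429157939 ≈ -0.096410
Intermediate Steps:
k(I, V) = (I + V)/(6 + I)
m(h, S) = 18
46644/(-485121) + m(-398, -237)/(-69002) = 46644/(-485121) + 18/(-69002) = 46644*(-1/485121) + 18*(-1/69002) = -1196/12439 - 9/34501 = -41375147/429157939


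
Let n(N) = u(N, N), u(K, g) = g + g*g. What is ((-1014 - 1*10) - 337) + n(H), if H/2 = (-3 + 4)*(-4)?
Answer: -1305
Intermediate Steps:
u(K, g) = g + g**2
H = -8 (H = 2*((-3 + 4)*(-4)) = 2*(1*(-4)) = 2*(-4) = -8)
n(N) = N*(1 + N)
((-1014 - 1*10) - 337) + n(H) = ((-1014 - 1*10) - 337) - 8*(1 - 8) = ((-1014 - 10) - 337) - 8*(-7) = (-1024 - 337) + 56 = -1361 + 56 = -1305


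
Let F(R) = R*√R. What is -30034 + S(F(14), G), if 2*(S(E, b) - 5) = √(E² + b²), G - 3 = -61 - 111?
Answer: -30029 + √31305/2 ≈ -29941.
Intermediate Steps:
G = -169 (G = 3 + (-61 - 111) = 3 - 172 = -169)
F(R) = R^(3/2)
S(E, b) = 5 + √(E² + b²)/2
-30034 + S(F(14), G) = -30034 + (5 + √((14^(3/2))² + (-169)²)/2) = -30034 + (5 + √((14*√14)² + 28561)/2) = -30034 + (5 + √(2744 + 28561)/2) = -30034 + (5 + √31305/2) = -30029 + √31305/2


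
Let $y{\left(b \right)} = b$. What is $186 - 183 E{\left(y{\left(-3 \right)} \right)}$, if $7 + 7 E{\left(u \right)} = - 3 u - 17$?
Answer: $\frac{4047}{7} \approx 578.14$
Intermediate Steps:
$E{\left(u \right)} = - \frac{24}{7} - \frac{3 u}{7}$ ($E{\left(u \right)} = -1 + \frac{- 3 u - 17}{7} = -1 + \frac{-17 - 3 u}{7} = -1 - \left(\frac{17}{7} + \frac{3 u}{7}\right) = - \frac{24}{7} - \frac{3 u}{7}$)
$186 - 183 E{\left(y{\left(-3 \right)} \right)} = 186 - 183 \left(- \frac{24}{7} - - \frac{9}{7}\right) = 186 - 183 \left(- \frac{24}{7} + \frac{9}{7}\right) = 186 - - \frac{2745}{7} = 186 + \frac{2745}{7} = \frac{4047}{7}$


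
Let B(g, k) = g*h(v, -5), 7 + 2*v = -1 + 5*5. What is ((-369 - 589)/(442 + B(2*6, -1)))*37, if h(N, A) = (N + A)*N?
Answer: -35446/799 ≈ -44.363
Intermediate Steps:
v = 17/2 (v = -7/2 + (-1 + 5*5)/2 = -7/2 + (-1 + 25)/2 = -7/2 + (½)*24 = -7/2 + 12 = 17/2 ≈ 8.5000)
h(N, A) = N*(A + N) (h(N, A) = (A + N)*N = N*(A + N))
B(g, k) = 119*g/4 (B(g, k) = g*(17*(-5 + 17/2)/2) = g*((17/2)*(7/2)) = g*(119/4) = 119*g/4)
((-369 - 589)/(442 + B(2*6, -1)))*37 = ((-369 - 589)/(442 + 119*(2*6)/4))*37 = -958/(442 + (119/4)*12)*37 = -958/(442 + 357)*37 = -958/799*37 = -35446/799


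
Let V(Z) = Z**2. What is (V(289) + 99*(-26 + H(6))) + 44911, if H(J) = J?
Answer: 126452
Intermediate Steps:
(V(289) + 99*(-26 + H(6))) + 44911 = (289**2 + 99*(-26 + 6)) + 44911 = (83521 + 99*(-20)) + 44911 = (83521 - 1980) + 44911 = 81541 + 44911 = 126452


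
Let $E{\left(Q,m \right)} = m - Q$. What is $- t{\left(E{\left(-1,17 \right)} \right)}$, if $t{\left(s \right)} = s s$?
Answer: $-324$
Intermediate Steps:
$t{\left(s \right)} = s^{2}$
$- t{\left(E{\left(-1,17 \right)} \right)} = - \left(17 - -1\right)^{2} = - \left(17 + 1\right)^{2} = - 18^{2} = \left(-1\right) 324 = -324$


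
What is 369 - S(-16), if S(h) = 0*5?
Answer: 369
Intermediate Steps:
S(h) = 0
369 - S(-16) = 369 - 1*0 = 369 + 0 = 369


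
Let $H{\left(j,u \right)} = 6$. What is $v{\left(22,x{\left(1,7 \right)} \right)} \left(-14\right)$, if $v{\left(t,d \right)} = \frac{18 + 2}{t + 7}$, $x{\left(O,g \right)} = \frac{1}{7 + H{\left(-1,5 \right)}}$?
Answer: $- \frac{280}{29} \approx -9.6552$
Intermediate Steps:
$x{\left(O,g \right)} = \frac{1}{13}$ ($x{\left(O,g \right)} = \frac{1}{7 + 6} = \frac{1}{13}$)
$v{\left(t,d \right)} = \frac{20}{7 + t}$
$v{\left(22,x{\left(1,7 \right)} \right)} \left(-14\right) = \frac{20}{7 + 22} \left(-14\right) = \frac{20}{29} \left(-14\right) = - \frac{280}{29}$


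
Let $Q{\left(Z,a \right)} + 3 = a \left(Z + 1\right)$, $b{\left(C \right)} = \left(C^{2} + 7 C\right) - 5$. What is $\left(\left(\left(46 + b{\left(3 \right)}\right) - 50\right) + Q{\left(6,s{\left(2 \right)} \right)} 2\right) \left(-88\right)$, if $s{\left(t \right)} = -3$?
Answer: $2376$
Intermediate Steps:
$b{\left(C \right)} = -5 + C^{2} + 7 C$
$Q{\left(Z,a \right)} = -3 + a \left(1 + Z\right)$ ($Q{\left(Z,a \right)} = -3 + a \left(Z + 1\right) = -3 + a \left(1 + Z\right)$)
$\left(\left(\left(46 + b{\left(3 \right)}\right) - 50\right) + Q{\left(6,s{\left(2 \right)} \right)} 2\right) \left(-88\right) = \left(\left(\left(46 + \left(-5 + 3^{2} + 7 \cdot 3\right)\right) - 50\right) + \left(-3 - 3 + 6 \left(-3\right)\right) 2\right) \left(-88\right) = \left(\left(\left(46 + \left(-5 + 9 + 21\right)\right) - 50\right) + \left(-3 - 3 - 18\right) 2\right) \left(-88\right) = \left(\left(\left(46 + 25\right) - 50\right) - 48\right) \left(-88\right) = \left(\left(71 - 50\right) - 48\right) \left(-88\right) = \left(21 - 48\right) \left(-88\right) = \left(-27\right) \left(-88\right) = 2376$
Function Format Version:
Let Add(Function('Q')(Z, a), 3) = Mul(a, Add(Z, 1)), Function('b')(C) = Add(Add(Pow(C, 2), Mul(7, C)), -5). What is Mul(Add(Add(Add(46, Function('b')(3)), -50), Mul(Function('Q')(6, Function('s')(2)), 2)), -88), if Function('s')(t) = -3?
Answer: 2376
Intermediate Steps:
Function('b')(C) = Add(-5, Pow(C, 2), Mul(7, C))
Function('Q')(Z, a) = Add(-3, Mul(a, Add(1, Z))) (Function('Q')(Z, a) = Add(-3, Mul(a, Add(Z, 1))) = Add(-3, Mul(a, Add(1, Z))))
Mul(Add(Add(Add(46, Function('b')(3)), -50), Mul(Function('Q')(6, Function('s')(2)), 2)), -88) = Mul(Add(Add(Add(46, Add(-5, Pow(3, 2), Mul(7, 3))), -50), Mul(Add(-3, -3, Mul(6, -3)), 2)), -88) = Mul(Add(Add(Add(46, Add(-5, 9, 21)), -50), Mul(Add(-3, -3, -18), 2)), -88) = Mul(Add(Add(Add(46, 25), -50), Mul(-24, 2)), -88) = Mul(Add(Add(71, -50), -48), -88) = Mul(Add(21, -48), -88) = Mul(-27, -88) = 2376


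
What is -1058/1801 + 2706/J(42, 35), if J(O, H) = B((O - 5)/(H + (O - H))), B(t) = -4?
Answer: -2438869/3602 ≈ -677.09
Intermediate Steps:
J(O, H) = -4
-1058/1801 + 2706/J(42, 35) = -1058/1801 + 2706/(-4) = -1058*1/1801 + 2706*(-¼) = -1058/1801 - 1353/2 = -2438869/3602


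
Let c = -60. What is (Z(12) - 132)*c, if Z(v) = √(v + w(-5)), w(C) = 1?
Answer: 7920 - 60*√13 ≈ 7703.7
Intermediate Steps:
Z(v) = √(1 + v) (Z(v) = √(v + 1) = √(1 + v))
(Z(12) - 132)*c = (√(1 + 12) - 132)*(-60) = (√13 - 132)*(-60) = (-132 + √13)*(-60) = 7920 - 60*√13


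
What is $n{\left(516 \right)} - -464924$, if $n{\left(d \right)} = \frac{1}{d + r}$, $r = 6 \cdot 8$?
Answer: $\frac{262217137}{564} \approx 4.6492 \cdot 10^{5}$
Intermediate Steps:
$r = 48$
$n{\left(d \right)} = \frac{1}{48 + d}$ ($n{\left(d \right)} = \frac{1}{d + 48} = \frac{1}{48 + d}$)
$n{\left(516 \right)} - -464924 = \frac{1}{48 + 516} - -464924 = \frac{1}{564} + 464924 = \frac{262217137}{564}$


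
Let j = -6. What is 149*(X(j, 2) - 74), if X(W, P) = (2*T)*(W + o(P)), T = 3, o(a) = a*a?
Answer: -12814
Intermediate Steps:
o(a) = a²
X(W, P) = 6*W + 6*P² (X(W, P) = (2*3)*(W + P²) = 6*(W + P²) = 6*W + 6*P²)
149*(X(j, 2) - 74) = 149*((6*(-6) + 6*2²) - 74) = 149*((-36 + 6*4) - 74) = 149*((-36 + 24) - 74) = 149*(-12 - 74) = 149*(-86) = -12814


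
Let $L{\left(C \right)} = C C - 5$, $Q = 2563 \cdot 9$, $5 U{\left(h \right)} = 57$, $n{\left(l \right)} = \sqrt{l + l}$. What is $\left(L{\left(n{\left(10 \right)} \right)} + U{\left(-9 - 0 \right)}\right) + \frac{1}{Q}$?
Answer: $\frac{3044849}{115335} \approx 26.4$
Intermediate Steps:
$n{\left(l \right)} = \sqrt{2} \sqrt{l}$ ($n{\left(l \right)} = \sqrt{2 l} = \sqrt{2} \sqrt{l}$)
$U{\left(h \right)} = \frac{57}{5}$ ($U{\left(h \right)} = \frac{1}{5} \cdot 57 = \frac{57}{5}$)
$Q = 23067$
$L{\left(C \right)} = -5 + C^{2}$ ($L{\left(C \right)} = C^{2} - 5 = -5 + C^{2}$)
$\left(L{\left(n{\left(10 \right)} \right)} + U{\left(-9 - 0 \right)}\right) + \frac{1}{Q} = \left(\left(-5 + \left(\sqrt{2} \sqrt{10}\right)^{2}\right) + \frac{57}{5}\right) + \frac{1}{23067} = \left(\left(-5 + \left(2 \sqrt{5}\right)^{2}\right) + \frac{57}{5}\right) + \frac{1}{23067} = \left(\left(-5 + 20\right) + \frac{57}{5}\right) + \frac{1}{23067} = \left(15 + \frac{57}{5}\right) + \frac{1}{23067} = \frac{132}{5} + \frac{1}{23067} = \frac{3044849}{115335}$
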